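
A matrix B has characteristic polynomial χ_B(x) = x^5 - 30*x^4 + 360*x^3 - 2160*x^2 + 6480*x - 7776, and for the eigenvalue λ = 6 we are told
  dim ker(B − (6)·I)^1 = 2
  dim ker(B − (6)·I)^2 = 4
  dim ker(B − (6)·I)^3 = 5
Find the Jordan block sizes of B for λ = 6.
Block sizes for λ = 6: [3, 2]

From the dimensions of kernels of powers, the number of Jordan blocks of size at least j is d_j − d_{j−1} where d_j = dim ker(N^j) (with d_0 = 0). Computing the differences gives [2, 2, 1].
The number of blocks of size exactly k is (#blocks of size ≥ k) − (#blocks of size ≥ k + 1), so the partition is: 1 block(s) of size 2, 1 block(s) of size 3.
In nonincreasing order the block sizes are [3, 2].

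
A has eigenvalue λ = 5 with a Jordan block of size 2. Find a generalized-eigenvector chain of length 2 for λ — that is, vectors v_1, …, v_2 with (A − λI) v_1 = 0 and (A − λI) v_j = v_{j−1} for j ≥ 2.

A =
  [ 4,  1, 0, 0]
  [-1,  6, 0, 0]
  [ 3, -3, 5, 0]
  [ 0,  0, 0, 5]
A Jordan chain for λ = 5 of length 2:
v_1 = (-1, -1, 3, 0)ᵀ
v_2 = (1, 0, 0, 0)ᵀ

Let N = A − (5)·I. We want v_2 with N^2 v_2 = 0 but N^1 v_2 ≠ 0; then v_{j-1} := N · v_j for j = 2, …, 2.

Pick v_2 = (1, 0, 0, 0)ᵀ.
Then v_1 = N · v_2 = (-1, -1, 3, 0)ᵀ.

Sanity check: (A − (5)·I) v_1 = (0, 0, 0, 0)ᵀ = 0. ✓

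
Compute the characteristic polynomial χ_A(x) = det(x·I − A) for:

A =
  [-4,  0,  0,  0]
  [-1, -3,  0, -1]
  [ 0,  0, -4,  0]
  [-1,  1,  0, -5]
x^4 + 16*x^3 + 96*x^2 + 256*x + 256

Expanding det(x·I − A) (e.g. by cofactor expansion or by noting that A is similar to its Jordan form J, which has the same characteristic polynomial as A) gives
  χ_A(x) = x^4 + 16*x^3 + 96*x^2 + 256*x + 256
which factors as (x + 4)^4. The eigenvalues (with algebraic multiplicities) are λ = -4 with multiplicity 4.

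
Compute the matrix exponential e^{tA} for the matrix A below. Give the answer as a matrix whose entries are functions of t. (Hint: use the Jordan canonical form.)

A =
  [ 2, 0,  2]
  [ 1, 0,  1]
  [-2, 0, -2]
e^{tA} =
  [2*t + 1, 0, 2*t]
  [t, 1, t]
  [-2*t, 0, 1 - 2*t]

Strategy: write A = P · J · P⁻¹ where J is a Jordan canonical form, so e^{tA} = P · e^{tJ} · P⁻¹, and e^{tJ} can be computed block-by-block.

A has Jordan form
J =
  [0, 1, 0]
  [0, 0, 0]
  [0, 0, 0]
(up to reordering of blocks).

Per-block formulas:
  For a 2×2 Jordan block J_2(0): exp(t · J_2(0)) = e^(0t)·(I + t·N), where N is the 2×2 nilpotent shift.
  For a 1×1 block at λ = 0: exp(t · [0]) = [e^(0t)].

After assembling e^{tJ} and conjugating by P, we get:

e^{tA} =
  [2*t + 1, 0, 2*t]
  [t, 1, t]
  [-2*t, 0, 1 - 2*t]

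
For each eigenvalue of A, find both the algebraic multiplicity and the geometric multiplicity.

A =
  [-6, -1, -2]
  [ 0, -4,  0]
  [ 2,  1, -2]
λ = -4: alg = 3, geom = 2

Step 1 — factor the characteristic polynomial to read off the algebraic multiplicities:
  χ_A(x) = (x + 4)^3

Step 2 — compute geometric multiplicities via the rank-nullity identity g(λ) = n − rank(A − λI):
  rank(A − (-4)·I) = 1, so dim ker(A − (-4)·I) = n − 1 = 2

Summary:
  λ = -4: algebraic multiplicity = 3, geometric multiplicity = 2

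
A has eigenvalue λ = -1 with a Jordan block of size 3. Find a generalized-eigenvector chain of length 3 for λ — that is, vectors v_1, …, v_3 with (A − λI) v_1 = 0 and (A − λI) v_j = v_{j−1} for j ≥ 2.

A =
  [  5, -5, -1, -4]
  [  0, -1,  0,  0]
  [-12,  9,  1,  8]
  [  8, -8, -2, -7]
A Jordan chain for λ = -1 of length 3:
v_1 = (2, 0, -4, 4)ᵀ
v_2 = (-4, 0, 6, -8)ᵀ
v_3 = (1, 2, 0, 0)ᵀ

Let N = A − (-1)·I. We want v_3 with N^3 v_3 = 0 but N^2 v_3 ≠ 0; then v_{j-1} := N · v_j for j = 3, …, 2.

Pick v_3 = (1, 2, 0, 0)ᵀ.
Then v_2 = N · v_3 = (-4, 0, 6, -8)ᵀ.
Then v_1 = N · v_2 = (2, 0, -4, 4)ᵀ.

Sanity check: (A − (-1)·I) v_1 = (0, 0, 0, 0)ᵀ = 0. ✓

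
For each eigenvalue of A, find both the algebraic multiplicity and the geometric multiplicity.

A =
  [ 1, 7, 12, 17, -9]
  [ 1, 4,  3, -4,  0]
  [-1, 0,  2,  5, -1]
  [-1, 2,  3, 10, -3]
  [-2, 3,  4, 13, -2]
λ = 3: alg = 5, geom = 3

Step 1 — factor the characteristic polynomial to read off the algebraic multiplicities:
  χ_A(x) = (x - 3)^5

Step 2 — compute geometric multiplicities via the rank-nullity identity g(λ) = n − rank(A − λI):
  rank(A − (3)·I) = 2, so dim ker(A − (3)·I) = n − 2 = 3

Summary:
  λ = 3: algebraic multiplicity = 5, geometric multiplicity = 3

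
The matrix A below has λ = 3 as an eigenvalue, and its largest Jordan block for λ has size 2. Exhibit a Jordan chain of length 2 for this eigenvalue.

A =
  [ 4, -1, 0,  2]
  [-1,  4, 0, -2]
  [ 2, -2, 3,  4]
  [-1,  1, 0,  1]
A Jordan chain for λ = 3 of length 2:
v_1 = (1, -1, 2, -1)ᵀ
v_2 = (1, 0, 0, 0)ᵀ

Let N = A − (3)·I. We want v_2 with N^2 v_2 = 0 but N^1 v_2 ≠ 0; then v_{j-1} := N · v_j for j = 2, …, 2.

Pick v_2 = (1, 0, 0, 0)ᵀ.
Then v_1 = N · v_2 = (1, -1, 2, -1)ᵀ.

Sanity check: (A − (3)·I) v_1 = (0, 0, 0, 0)ᵀ = 0. ✓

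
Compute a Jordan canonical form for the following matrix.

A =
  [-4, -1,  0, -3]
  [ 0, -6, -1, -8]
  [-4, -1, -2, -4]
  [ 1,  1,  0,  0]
J_3(-3) ⊕ J_1(-3)

The characteristic polynomial is
  det(x·I − A) = x^4 + 12*x^3 + 54*x^2 + 108*x + 81 = (x + 3)^4

Eigenvalues and multiplicities (the geometric multiplicity of λ is n − rank(A − λI), which equals the number of Jordan blocks for λ):
  λ = -3: algebraic multiplicity = 4, geometric multiplicity = 2

Determining the block sizes for each eigenvalue:
  λ = -3: with am = 4 and gm = 2, the partition is not yet determined (e.g. several partitions of 4 into 2 parts exist). Let N = A − (-3)·I. Computing rank(N^1) = 2, rank(N^2) = 1, rank(N^3) = 0; the number of blocks of size ≥ j is rank(N^{j−1}) − rank(N^j), giving [2, 1, 1]. So we have 1 block(s) of size 3, 1 block(s) of size 1 → block sizes [3, 1]

Assembling the blocks gives a Jordan form
J =
  [-3,  1,  0,  0]
  [ 0, -3,  1,  0]
  [ 0,  0, -3,  0]
  [ 0,  0,  0, -3]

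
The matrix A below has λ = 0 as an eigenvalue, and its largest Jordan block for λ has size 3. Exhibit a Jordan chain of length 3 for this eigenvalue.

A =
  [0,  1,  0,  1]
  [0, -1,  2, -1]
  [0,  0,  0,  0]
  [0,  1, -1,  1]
A Jordan chain for λ = 0 of length 3:
v_1 = (1, -1, 0, 1)ᵀ
v_2 = (0, 2, 0, -1)ᵀ
v_3 = (0, 0, 1, 0)ᵀ

Let N = A − (0)·I. We want v_3 with N^3 v_3 = 0 but N^2 v_3 ≠ 0; then v_{j-1} := N · v_j for j = 3, …, 2.

Pick v_3 = (0, 0, 1, 0)ᵀ.
Then v_2 = N · v_3 = (0, 2, 0, -1)ᵀ.
Then v_1 = N · v_2 = (1, -1, 0, 1)ᵀ.

Sanity check: (A − (0)·I) v_1 = (0, 0, 0, 0)ᵀ = 0. ✓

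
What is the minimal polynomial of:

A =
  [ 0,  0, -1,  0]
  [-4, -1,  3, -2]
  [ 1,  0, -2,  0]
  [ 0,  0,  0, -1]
x^3 + 3*x^2 + 3*x + 1

The characteristic polynomial is χ_A(x) = (x + 1)^4, so the eigenvalues are known. The minimal polynomial is
  m_A(x) = Π_λ (x − λ)^{k_λ}
where k_λ is the size of the *largest* Jordan block for λ (equivalently, the smallest k with (A − λI)^k v = 0 for every generalised eigenvector v of λ).

  λ = -1: largest Jordan block has size 3, contributing (x + 1)^3

So m_A(x) = (x + 1)^3 = x^3 + 3*x^2 + 3*x + 1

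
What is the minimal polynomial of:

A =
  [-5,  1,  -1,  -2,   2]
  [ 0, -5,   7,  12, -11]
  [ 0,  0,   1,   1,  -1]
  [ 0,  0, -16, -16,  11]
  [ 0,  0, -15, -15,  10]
x^5 + 15*x^4 + 75*x^3 + 125*x^2

The characteristic polynomial is χ_A(x) = x^2*(x + 5)^3, so the eigenvalues are known. The minimal polynomial is
  m_A(x) = Π_λ (x − λ)^{k_λ}
where k_λ is the size of the *largest* Jordan block for λ (equivalently, the smallest k with (A − λI)^k v = 0 for every generalised eigenvector v of λ).

  λ = -5: largest Jordan block has size 3, contributing (x + 5)^3
  λ = 0: largest Jordan block has size 2, contributing (x − 0)^2

So m_A(x) = x^2*(x + 5)^3 = x^5 + 15*x^4 + 75*x^3 + 125*x^2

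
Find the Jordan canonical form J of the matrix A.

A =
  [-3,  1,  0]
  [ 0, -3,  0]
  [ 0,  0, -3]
J_2(-3) ⊕ J_1(-3)

The characteristic polynomial is
  det(x·I − A) = x^3 + 9*x^2 + 27*x + 27 = (x + 3)^3

Eigenvalues and multiplicities (the geometric multiplicity of λ is n − rank(A − λI), which equals the number of Jordan blocks for λ):
  λ = -3: algebraic multiplicity = 3, geometric multiplicity = 2

Determining the block sizes for each eigenvalue:
  λ = -3: 2 blocks summing to 3 forces exactly one block of size 2 and the rest size 1 → block sizes [2, 1]

Assembling the blocks gives a Jordan form
J =
  [-3,  1,  0]
  [ 0, -3,  0]
  [ 0,  0, -3]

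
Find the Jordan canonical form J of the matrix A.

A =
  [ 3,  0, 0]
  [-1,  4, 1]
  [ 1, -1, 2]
J_2(3) ⊕ J_1(3)

The characteristic polynomial is
  det(x·I − A) = x^3 - 9*x^2 + 27*x - 27 = (x - 3)^3

Eigenvalues and multiplicities (the geometric multiplicity of λ is n − rank(A − λI), which equals the number of Jordan blocks for λ):
  λ = 3: algebraic multiplicity = 3, geometric multiplicity = 2

Determining the block sizes for each eigenvalue:
  λ = 3: 2 blocks summing to 3 forces exactly one block of size 2 and the rest size 1 → block sizes [2, 1]

Assembling the blocks gives a Jordan form
J =
  [3, 1, 0]
  [0, 3, 0]
  [0, 0, 3]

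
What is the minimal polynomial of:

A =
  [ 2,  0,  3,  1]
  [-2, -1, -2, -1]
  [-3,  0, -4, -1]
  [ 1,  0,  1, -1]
x^3 + 3*x^2 + 3*x + 1

The characteristic polynomial is χ_A(x) = (x + 1)^4, so the eigenvalues are known. The minimal polynomial is
  m_A(x) = Π_λ (x − λ)^{k_λ}
where k_λ is the size of the *largest* Jordan block for λ (equivalently, the smallest k with (A − λI)^k v = 0 for every generalised eigenvector v of λ).

  λ = -1: largest Jordan block has size 3, contributing (x + 1)^3

So m_A(x) = (x + 1)^3 = x^3 + 3*x^2 + 3*x + 1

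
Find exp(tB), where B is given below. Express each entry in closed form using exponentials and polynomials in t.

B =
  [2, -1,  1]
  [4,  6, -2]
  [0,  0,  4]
e^{tB} =
  [-2*t*exp(4*t) + exp(4*t), -t*exp(4*t), t*exp(4*t)]
  [4*t*exp(4*t), 2*t*exp(4*t) + exp(4*t), -2*t*exp(4*t)]
  [0, 0, exp(4*t)]

Strategy: write B = P · J · P⁻¹ where J is a Jordan canonical form, so e^{tB} = P · e^{tJ} · P⁻¹, and e^{tJ} can be computed block-by-block.

B has Jordan form
J =
  [4, 1, 0]
  [0, 4, 0]
  [0, 0, 4]
(up to reordering of blocks).

Per-block formulas:
  For a 2×2 Jordan block J_2(4): exp(t · J_2(4)) = e^(4t)·(I + t·N), where N is the 2×2 nilpotent shift.
  For a 1×1 block at λ = 4: exp(t · [4]) = [e^(4t)].

After assembling e^{tJ} and conjugating by P, we get:

e^{tB} =
  [-2*t*exp(4*t) + exp(4*t), -t*exp(4*t), t*exp(4*t)]
  [4*t*exp(4*t), 2*t*exp(4*t) + exp(4*t), -2*t*exp(4*t)]
  [0, 0, exp(4*t)]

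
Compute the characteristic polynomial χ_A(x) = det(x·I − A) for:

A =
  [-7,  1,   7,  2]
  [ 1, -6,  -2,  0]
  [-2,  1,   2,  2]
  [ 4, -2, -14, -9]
x^4 + 20*x^3 + 150*x^2 + 500*x + 625

Expanding det(x·I − A) (e.g. by cofactor expansion or by noting that A is similar to its Jordan form J, which has the same characteristic polynomial as A) gives
  χ_A(x) = x^4 + 20*x^3 + 150*x^2 + 500*x + 625
which factors as (x + 5)^4. The eigenvalues (with algebraic multiplicities) are λ = -5 with multiplicity 4.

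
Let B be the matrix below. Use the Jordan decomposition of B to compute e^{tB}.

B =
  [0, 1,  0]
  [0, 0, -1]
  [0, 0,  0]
e^{tB} =
  [1, t, -t^2/2]
  [0, 1, -t]
  [0, 0, 1]

Strategy: write B = P · J · P⁻¹ where J is a Jordan canonical form, so e^{tB} = P · e^{tJ} · P⁻¹, and e^{tJ} can be computed block-by-block.

B has Jordan form
J =
  [0, 1, 0]
  [0, 0, 1]
  [0, 0, 0]
(up to reordering of blocks).

Per-block formulas:
  For a 3×3 Jordan block J_3(0): exp(t · J_3(0)) = e^(0t)·(I + t·N + (t^2/2)·N^2), where N is the 3×3 nilpotent shift.

After assembling e^{tJ} and conjugating by P, we get:

e^{tB} =
  [1, t, -t^2/2]
  [0, 1, -t]
  [0, 0, 1]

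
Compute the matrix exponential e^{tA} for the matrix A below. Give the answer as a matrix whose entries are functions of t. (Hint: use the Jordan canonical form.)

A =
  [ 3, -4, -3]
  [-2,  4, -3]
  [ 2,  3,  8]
e^{tA} =
  [3*t^2*exp(5*t) - 2*t*exp(5*t) + exp(5*t), 3*t^2*exp(5*t)/2 - 4*t*exp(5*t), 9*t^2*exp(5*t)/2 - 3*t*exp(5*t)]
  [-2*t*exp(5*t), -t*exp(5*t) + exp(5*t), -3*t*exp(5*t)]
  [-2*t^2*exp(5*t) + 2*t*exp(5*t), -t^2*exp(5*t) + 3*t*exp(5*t), -3*t^2*exp(5*t) + 3*t*exp(5*t) + exp(5*t)]

Strategy: write A = P · J · P⁻¹ where J is a Jordan canonical form, so e^{tA} = P · e^{tJ} · P⁻¹, and e^{tJ} can be computed block-by-block.

A has Jordan form
J =
  [5, 1, 0]
  [0, 5, 1]
  [0, 0, 5]
(up to reordering of blocks).

Per-block formulas:
  For a 3×3 Jordan block J_3(5): exp(t · J_3(5)) = e^(5t)·(I + t·N + (t^2/2)·N^2), where N is the 3×3 nilpotent shift.

After assembling e^{tJ} and conjugating by P, we get:

e^{tA} =
  [3*t^2*exp(5*t) - 2*t*exp(5*t) + exp(5*t), 3*t^2*exp(5*t)/2 - 4*t*exp(5*t), 9*t^2*exp(5*t)/2 - 3*t*exp(5*t)]
  [-2*t*exp(5*t), -t*exp(5*t) + exp(5*t), -3*t*exp(5*t)]
  [-2*t^2*exp(5*t) + 2*t*exp(5*t), -t^2*exp(5*t) + 3*t*exp(5*t), -3*t^2*exp(5*t) + 3*t*exp(5*t) + exp(5*t)]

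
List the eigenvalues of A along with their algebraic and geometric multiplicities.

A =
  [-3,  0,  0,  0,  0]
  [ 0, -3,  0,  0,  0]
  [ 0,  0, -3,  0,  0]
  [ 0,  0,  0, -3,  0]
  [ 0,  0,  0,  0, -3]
λ = -3: alg = 5, geom = 5

Step 1 — factor the characteristic polynomial to read off the algebraic multiplicities:
  χ_A(x) = (x + 3)^5

Step 2 — compute geometric multiplicities via the rank-nullity identity g(λ) = n − rank(A − λI):
  rank(A − (-3)·I) = 0, so dim ker(A − (-3)·I) = n − 0 = 5

Summary:
  λ = -3: algebraic multiplicity = 5, geometric multiplicity = 5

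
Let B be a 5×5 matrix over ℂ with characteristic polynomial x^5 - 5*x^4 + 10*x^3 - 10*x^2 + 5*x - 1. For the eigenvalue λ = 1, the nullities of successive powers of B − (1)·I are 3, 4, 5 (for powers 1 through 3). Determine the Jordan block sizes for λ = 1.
Block sizes for λ = 1: [3, 1, 1]

From the dimensions of kernels of powers, the number of Jordan blocks of size at least j is d_j − d_{j−1} where d_j = dim ker(N^j) (with d_0 = 0). Computing the differences gives [3, 1, 1].
The number of blocks of size exactly k is (#blocks of size ≥ k) − (#blocks of size ≥ k + 1), so the partition is: 2 block(s) of size 1, 1 block(s) of size 3.
In nonincreasing order the block sizes are [3, 1, 1].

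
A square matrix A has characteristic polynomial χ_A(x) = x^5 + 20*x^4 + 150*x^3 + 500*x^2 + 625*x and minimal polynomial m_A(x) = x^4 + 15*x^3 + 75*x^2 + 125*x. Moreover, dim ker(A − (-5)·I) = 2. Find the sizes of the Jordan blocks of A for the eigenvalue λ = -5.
Block sizes for λ = -5: [3, 1]

Step 1 — from the characteristic polynomial, algebraic multiplicity of λ = -5 is 4. From dim ker(A − (-5)·I) = 2, there are exactly 2 Jordan blocks for λ = -5.
Step 2 — from the minimal polynomial, the factor (x + 5)^3 tells us the largest block for λ = -5 has size 3.
Step 3 — with total size 4, 2 blocks, and largest block 3, the block sizes (in nonincreasing order) are [3, 1].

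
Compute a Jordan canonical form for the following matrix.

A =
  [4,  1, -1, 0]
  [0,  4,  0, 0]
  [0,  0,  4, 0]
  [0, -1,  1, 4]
J_2(4) ⊕ J_1(4) ⊕ J_1(4)

The characteristic polynomial is
  det(x·I − A) = x^4 - 16*x^3 + 96*x^2 - 256*x + 256 = (x - 4)^4

Eigenvalues and multiplicities (the geometric multiplicity of λ is n − rank(A − λI), which equals the number of Jordan blocks for λ):
  λ = 4: algebraic multiplicity = 4, geometric multiplicity = 3

Determining the block sizes for each eigenvalue:
  λ = 4: 3 blocks summing to 4 forces exactly one block of size 2 and the rest size 1 → block sizes [2, 1, 1]

Assembling the blocks gives a Jordan form
J =
  [4, 1, 0, 0]
  [0, 4, 0, 0]
  [0, 0, 4, 0]
  [0, 0, 0, 4]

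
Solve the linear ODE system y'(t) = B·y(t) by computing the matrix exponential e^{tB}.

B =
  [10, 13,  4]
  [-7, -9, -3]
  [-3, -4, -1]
e^{tB} =
  [-3*t^2/2 + 10*t + 1, -3*t^2/2 + 13*t, -3*t^2/2 + 4*t]
  [t^2 - 7*t, t^2 - 9*t + 1, t^2 - 3*t]
  [t^2/2 - 3*t, t^2/2 - 4*t, t^2/2 - t + 1]

Strategy: write B = P · J · P⁻¹ where J is a Jordan canonical form, so e^{tB} = P · e^{tJ} · P⁻¹, and e^{tJ} can be computed block-by-block.

B has Jordan form
J =
  [0, 1, 0]
  [0, 0, 1]
  [0, 0, 0]
(up to reordering of blocks).

Per-block formulas:
  For a 3×3 Jordan block J_3(0): exp(t · J_3(0)) = e^(0t)·(I + t·N + (t^2/2)·N^2), where N is the 3×3 nilpotent shift.

After assembling e^{tJ} and conjugating by P, we get:

e^{tB} =
  [-3*t^2/2 + 10*t + 1, -3*t^2/2 + 13*t, -3*t^2/2 + 4*t]
  [t^2 - 7*t, t^2 - 9*t + 1, t^2 - 3*t]
  [t^2/2 - 3*t, t^2/2 - 4*t, t^2/2 - t + 1]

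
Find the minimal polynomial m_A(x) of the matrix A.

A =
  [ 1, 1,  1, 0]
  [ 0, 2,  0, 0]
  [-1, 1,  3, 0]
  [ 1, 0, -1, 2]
x^2 - 4*x + 4

The characteristic polynomial is χ_A(x) = (x - 2)^4, so the eigenvalues are known. The minimal polynomial is
  m_A(x) = Π_λ (x − λ)^{k_λ}
where k_λ is the size of the *largest* Jordan block for λ (equivalently, the smallest k with (A − λI)^k v = 0 for every generalised eigenvector v of λ).

  λ = 2: largest Jordan block has size 2, contributing (x − 2)^2

So m_A(x) = (x - 2)^2 = x^2 - 4*x + 4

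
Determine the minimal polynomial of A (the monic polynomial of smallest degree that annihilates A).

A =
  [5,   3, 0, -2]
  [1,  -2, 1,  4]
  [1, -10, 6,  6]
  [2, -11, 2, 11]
x^3 - 15*x^2 + 75*x - 125

The characteristic polynomial is χ_A(x) = (x - 5)^4, so the eigenvalues are known. The minimal polynomial is
  m_A(x) = Π_λ (x − λ)^{k_λ}
where k_λ is the size of the *largest* Jordan block for λ (equivalently, the smallest k with (A − λI)^k v = 0 for every generalised eigenvector v of λ).

  λ = 5: largest Jordan block has size 3, contributing (x − 5)^3

So m_A(x) = (x - 5)^3 = x^3 - 15*x^2 + 75*x - 125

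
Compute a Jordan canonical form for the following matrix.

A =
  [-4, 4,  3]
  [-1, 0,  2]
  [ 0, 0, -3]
J_1(-3) ⊕ J_2(-2)

The characteristic polynomial is
  det(x·I − A) = x^3 + 7*x^2 + 16*x + 12 = (x + 2)^2*(x + 3)

Eigenvalues and multiplicities (the geometric multiplicity of λ is n − rank(A − λI), which equals the number of Jordan blocks for λ):
  λ = -3: algebraic multiplicity = 1, geometric multiplicity = 1
  λ = -2: algebraic multiplicity = 2, geometric multiplicity = 1

Determining the block sizes for each eigenvalue:
  λ = -3: one block (gm = 1), so the single block has size am = 1 → block sizes [1]
  λ = -2: one block (gm = 1), so the single block has size am = 2 → block sizes [2]

Assembling the blocks gives a Jordan form
J =
  [-3,  0,  0]
  [ 0, -2,  1]
  [ 0,  0, -2]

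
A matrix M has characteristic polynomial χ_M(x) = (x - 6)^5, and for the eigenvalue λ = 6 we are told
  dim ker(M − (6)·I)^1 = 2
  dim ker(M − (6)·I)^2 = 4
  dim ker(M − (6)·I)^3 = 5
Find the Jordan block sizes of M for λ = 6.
Block sizes for λ = 6: [3, 2]

From the dimensions of kernels of powers, the number of Jordan blocks of size at least j is d_j − d_{j−1} where d_j = dim ker(N^j) (with d_0 = 0). Computing the differences gives [2, 2, 1].
The number of blocks of size exactly k is (#blocks of size ≥ k) − (#blocks of size ≥ k + 1), so the partition is: 1 block(s) of size 2, 1 block(s) of size 3.
In nonincreasing order the block sizes are [3, 2].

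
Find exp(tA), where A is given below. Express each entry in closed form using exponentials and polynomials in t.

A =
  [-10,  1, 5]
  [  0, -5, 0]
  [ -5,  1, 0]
e^{tA} =
  [-5*t*exp(-5*t) + exp(-5*t), t*exp(-5*t), 5*t*exp(-5*t)]
  [0, exp(-5*t), 0]
  [-5*t*exp(-5*t), t*exp(-5*t), 5*t*exp(-5*t) + exp(-5*t)]

Strategy: write A = P · J · P⁻¹ where J is a Jordan canonical form, so e^{tA} = P · e^{tJ} · P⁻¹, and e^{tJ} can be computed block-by-block.

A has Jordan form
J =
  [-5,  1,  0]
  [ 0, -5,  0]
  [ 0,  0, -5]
(up to reordering of blocks).

Per-block formulas:
  For a 2×2 Jordan block J_2(-5): exp(t · J_2(-5)) = e^(-5t)·(I + t·N), where N is the 2×2 nilpotent shift.
  For a 1×1 block at λ = -5: exp(t · [-5]) = [e^(-5t)].

After assembling e^{tJ} and conjugating by P, we get:

e^{tA} =
  [-5*t*exp(-5*t) + exp(-5*t), t*exp(-5*t), 5*t*exp(-5*t)]
  [0, exp(-5*t), 0]
  [-5*t*exp(-5*t), t*exp(-5*t), 5*t*exp(-5*t) + exp(-5*t)]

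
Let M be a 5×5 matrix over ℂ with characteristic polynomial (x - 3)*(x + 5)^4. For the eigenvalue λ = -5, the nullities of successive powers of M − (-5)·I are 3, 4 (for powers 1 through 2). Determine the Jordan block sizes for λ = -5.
Block sizes for λ = -5: [2, 1, 1]

From the dimensions of kernels of powers, the number of Jordan blocks of size at least j is d_j − d_{j−1} where d_j = dim ker(N^j) (with d_0 = 0). Computing the differences gives [3, 1].
The number of blocks of size exactly k is (#blocks of size ≥ k) − (#blocks of size ≥ k + 1), so the partition is: 2 block(s) of size 1, 1 block(s) of size 2.
In nonincreasing order the block sizes are [2, 1, 1].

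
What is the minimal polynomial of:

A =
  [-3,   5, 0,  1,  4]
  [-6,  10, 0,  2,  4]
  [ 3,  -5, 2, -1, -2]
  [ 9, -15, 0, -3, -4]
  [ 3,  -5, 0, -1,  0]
x^3 - 4*x^2 + 4*x

The characteristic polynomial is χ_A(x) = x^2*(x - 2)^3, so the eigenvalues are known. The minimal polynomial is
  m_A(x) = Π_λ (x − λ)^{k_λ}
where k_λ is the size of the *largest* Jordan block for λ (equivalently, the smallest k with (A − λI)^k v = 0 for every generalised eigenvector v of λ).

  λ = 0: largest Jordan block has size 1, contributing (x − 0)
  λ = 2: largest Jordan block has size 2, contributing (x − 2)^2

So m_A(x) = x*(x - 2)^2 = x^3 - 4*x^2 + 4*x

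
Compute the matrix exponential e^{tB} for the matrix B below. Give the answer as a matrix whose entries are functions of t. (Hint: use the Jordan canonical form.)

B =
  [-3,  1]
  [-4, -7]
e^{tB} =
  [2*t*exp(-5*t) + exp(-5*t), t*exp(-5*t)]
  [-4*t*exp(-5*t), -2*t*exp(-5*t) + exp(-5*t)]

Strategy: write B = P · J · P⁻¹ where J is a Jordan canonical form, so e^{tB} = P · e^{tJ} · P⁻¹, and e^{tJ} can be computed block-by-block.

B has Jordan form
J =
  [-5,  1]
  [ 0, -5]
(up to reordering of blocks).

Per-block formulas:
  For a 2×2 Jordan block J_2(-5): exp(t · J_2(-5)) = e^(-5t)·(I + t·N), where N is the 2×2 nilpotent shift.

After assembling e^{tJ} and conjugating by P, we get:

e^{tB} =
  [2*t*exp(-5*t) + exp(-5*t), t*exp(-5*t)]
  [-4*t*exp(-5*t), -2*t*exp(-5*t) + exp(-5*t)]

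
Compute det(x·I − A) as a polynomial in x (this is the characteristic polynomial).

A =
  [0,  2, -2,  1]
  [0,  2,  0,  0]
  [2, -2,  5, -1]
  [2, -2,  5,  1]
x^4 - 8*x^3 + 24*x^2 - 32*x + 16

Expanding det(x·I − A) (e.g. by cofactor expansion or by noting that A is similar to its Jordan form J, which has the same characteristic polynomial as A) gives
  χ_A(x) = x^4 - 8*x^3 + 24*x^2 - 32*x + 16
which factors as (x - 2)^4. The eigenvalues (with algebraic multiplicities) are λ = 2 with multiplicity 4.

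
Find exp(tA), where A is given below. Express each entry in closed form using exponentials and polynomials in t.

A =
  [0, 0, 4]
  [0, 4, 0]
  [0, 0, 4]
e^{tA} =
  [1, 0, exp(4*t) - 1]
  [0, exp(4*t), 0]
  [0, 0, exp(4*t)]

Strategy: write A = P · J · P⁻¹ where J is a Jordan canonical form, so e^{tA} = P · e^{tJ} · P⁻¹, and e^{tJ} can be computed block-by-block.

A has Jordan form
J =
  [0, 0, 0]
  [0, 4, 0]
  [0, 0, 4]
(up to reordering of blocks).

Per-block formulas:
  For a 1×1 block at λ = 0: exp(t · [0]) = [e^(0t)].
  For a 1×1 block at λ = 4: exp(t · [4]) = [e^(4t)].

After assembling e^{tJ} and conjugating by P, we get:

e^{tA} =
  [1, 0, exp(4*t) - 1]
  [0, exp(4*t), 0]
  [0, 0, exp(4*t)]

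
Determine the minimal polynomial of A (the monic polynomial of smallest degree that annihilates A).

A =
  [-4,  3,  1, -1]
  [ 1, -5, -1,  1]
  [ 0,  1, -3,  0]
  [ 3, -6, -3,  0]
x^3 + 9*x^2 + 27*x + 27

The characteristic polynomial is χ_A(x) = (x + 3)^4, so the eigenvalues are known. The minimal polynomial is
  m_A(x) = Π_λ (x − λ)^{k_λ}
where k_λ is the size of the *largest* Jordan block for λ (equivalently, the smallest k with (A − λI)^k v = 0 for every generalised eigenvector v of λ).

  λ = -3: largest Jordan block has size 3, contributing (x + 3)^3

So m_A(x) = (x + 3)^3 = x^3 + 9*x^2 + 27*x + 27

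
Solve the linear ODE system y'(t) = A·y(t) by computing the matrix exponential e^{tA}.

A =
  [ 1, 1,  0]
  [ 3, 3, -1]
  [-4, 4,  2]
e^{tA} =
  [2*t^2*exp(2*t) - t*exp(2*t) + exp(2*t), t*exp(2*t), -t^2*exp(2*t)/2]
  [2*t^2*exp(2*t) + 3*t*exp(2*t), t*exp(2*t) + exp(2*t), -t^2*exp(2*t)/2 - t*exp(2*t)]
  [8*t^2*exp(2*t) - 4*t*exp(2*t), 4*t*exp(2*t), -2*t^2*exp(2*t) + exp(2*t)]

Strategy: write A = P · J · P⁻¹ where J is a Jordan canonical form, so e^{tA} = P · e^{tJ} · P⁻¹, and e^{tJ} can be computed block-by-block.

A has Jordan form
J =
  [2, 1, 0]
  [0, 2, 1]
  [0, 0, 2]
(up to reordering of blocks).

Per-block formulas:
  For a 3×3 Jordan block J_3(2): exp(t · J_3(2)) = e^(2t)·(I + t·N + (t^2/2)·N^2), where N is the 3×3 nilpotent shift.

After assembling e^{tJ} and conjugating by P, we get:

e^{tA} =
  [2*t^2*exp(2*t) - t*exp(2*t) + exp(2*t), t*exp(2*t), -t^2*exp(2*t)/2]
  [2*t^2*exp(2*t) + 3*t*exp(2*t), t*exp(2*t) + exp(2*t), -t^2*exp(2*t)/2 - t*exp(2*t)]
  [8*t^2*exp(2*t) - 4*t*exp(2*t), 4*t*exp(2*t), -2*t^2*exp(2*t) + exp(2*t)]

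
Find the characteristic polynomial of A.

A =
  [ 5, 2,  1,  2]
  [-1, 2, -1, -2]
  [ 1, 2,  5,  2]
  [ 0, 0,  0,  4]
x^4 - 16*x^3 + 96*x^2 - 256*x + 256

Expanding det(x·I − A) (e.g. by cofactor expansion or by noting that A is similar to its Jordan form J, which has the same characteristic polynomial as A) gives
  χ_A(x) = x^4 - 16*x^3 + 96*x^2 - 256*x + 256
which factors as (x - 4)^4. The eigenvalues (with algebraic multiplicities) are λ = 4 with multiplicity 4.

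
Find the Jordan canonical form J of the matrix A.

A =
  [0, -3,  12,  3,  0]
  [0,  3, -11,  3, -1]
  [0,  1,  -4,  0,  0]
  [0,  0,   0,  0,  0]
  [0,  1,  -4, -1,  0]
J_1(-1) ⊕ J_3(0) ⊕ J_1(0)

The characteristic polynomial is
  det(x·I − A) = x^5 + x^4 = x^4*(x + 1)

Eigenvalues and multiplicities (the geometric multiplicity of λ is n − rank(A − λI), which equals the number of Jordan blocks for λ):
  λ = -1: algebraic multiplicity = 1, geometric multiplicity = 1
  λ = 0: algebraic multiplicity = 4, geometric multiplicity = 2

Determining the block sizes for each eigenvalue:
  λ = -1: one block (gm = 1), so the single block has size am = 1 → block sizes [1]
  λ = 0: with am = 4 and gm = 2, the partition is not yet determined (e.g. several partitions of 4 into 2 parts exist). Let N = A − (0)·I. Computing rank(N^1) = 3, rank(N^2) = 2, rank(N^3) = 1; the number of blocks of size ≥ j is rank(N^{j−1}) − rank(N^j), giving [2, 1, 1]. So we have 1 block(s) of size 3, 1 block(s) of size 1 → block sizes [3, 1]

Assembling the blocks gives a Jordan form
J =
  [-1, 0, 0, 0, 0]
  [ 0, 0, 1, 0, 0]
  [ 0, 0, 0, 1, 0]
  [ 0, 0, 0, 0, 0]
  [ 0, 0, 0, 0, 0]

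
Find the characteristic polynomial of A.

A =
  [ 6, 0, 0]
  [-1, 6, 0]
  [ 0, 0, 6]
x^3 - 18*x^2 + 108*x - 216

Expanding det(x·I − A) (e.g. by cofactor expansion or by noting that A is similar to its Jordan form J, which has the same characteristic polynomial as A) gives
  χ_A(x) = x^3 - 18*x^2 + 108*x - 216
which factors as (x - 6)^3. The eigenvalues (with algebraic multiplicities) are λ = 6 with multiplicity 3.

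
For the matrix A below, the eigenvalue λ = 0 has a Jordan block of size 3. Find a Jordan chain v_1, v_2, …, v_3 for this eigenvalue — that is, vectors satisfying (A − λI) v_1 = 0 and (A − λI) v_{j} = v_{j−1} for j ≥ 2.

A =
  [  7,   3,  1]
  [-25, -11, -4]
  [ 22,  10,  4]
A Jordan chain for λ = 0 of length 3:
v_1 = (-4, 12, -8)ᵀ
v_2 = (7, -25, 22)ᵀ
v_3 = (1, 0, 0)ᵀ

Let N = A − (0)·I. We want v_3 with N^3 v_3 = 0 but N^2 v_3 ≠ 0; then v_{j-1} := N · v_j for j = 3, …, 2.

Pick v_3 = (1, 0, 0)ᵀ.
Then v_2 = N · v_3 = (7, -25, 22)ᵀ.
Then v_1 = N · v_2 = (-4, 12, -8)ᵀ.

Sanity check: (A − (0)·I) v_1 = (0, 0, 0)ᵀ = 0. ✓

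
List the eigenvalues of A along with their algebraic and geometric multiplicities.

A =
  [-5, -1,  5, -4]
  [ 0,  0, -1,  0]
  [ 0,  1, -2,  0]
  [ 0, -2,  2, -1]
λ = -5: alg = 1, geom = 1; λ = -1: alg = 3, geom = 2

Step 1 — factor the characteristic polynomial to read off the algebraic multiplicities:
  χ_A(x) = (x + 1)^3*(x + 5)

Step 2 — compute geometric multiplicities via the rank-nullity identity g(λ) = n − rank(A − λI):
  rank(A − (-5)·I) = 3, so dim ker(A − (-5)·I) = n − 3 = 1
  rank(A − (-1)·I) = 2, so dim ker(A − (-1)·I) = n − 2 = 2

Summary:
  λ = -5: algebraic multiplicity = 1, geometric multiplicity = 1
  λ = -1: algebraic multiplicity = 3, geometric multiplicity = 2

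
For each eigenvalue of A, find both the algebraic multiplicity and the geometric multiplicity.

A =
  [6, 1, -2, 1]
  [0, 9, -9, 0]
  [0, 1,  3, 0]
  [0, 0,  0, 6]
λ = 6: alg = 4, geom = 2

Step 1 — factor the characteristic polynomial to read off the algebraic multiplicities:
  χ_A(x) = (x - 6)^4

Step 2 — compute geometric multiplicities via the rank-nullity identity g(λ) = n − rank(A − λI):
  rank(A − (6)·I) = 2, so dim ker(A − (6)·I) = n − 2 = 2

Summary:
  λ = 6: algebraic multiplicity = 4, geometric multiplicity = 2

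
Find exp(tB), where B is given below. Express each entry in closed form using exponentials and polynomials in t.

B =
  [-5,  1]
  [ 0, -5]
e^{tB} =
  [exp(-5*t), t*exp(-5*t)]
  [0, exp(-5*t)]

Strategy: write B = P · J · P⁻¹ where J is a Jordan canonical form, so e^{tB} = P · e^{tJ} · P⁻¹, and e^{tJ} can be computed block-by-block.

B has Jordan form
J =
  [-5,  1]
  [ 0, -5]
(up to reordering of blocks).

Per-block formulas:
  For a 2×2 Jordan block J_2(-5): exp(t · J_2(-5)) = e^(-5t)·(I + t·N), where N is the 2×2 nilpotent shift.

After assembling e^{tJ} and conjugating by P, we get:

e^{tB} =
  [exp(-5*t), t*exp(-5*t)]
  [0, exp(-5*t)]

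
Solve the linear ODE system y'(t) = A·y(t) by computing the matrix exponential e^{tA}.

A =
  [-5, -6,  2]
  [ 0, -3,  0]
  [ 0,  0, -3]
e^{tA} =
  [exp(-5*t), -3*exp(-3*t) + 3*exp(-5*t), exp(-3*t) - exp(-5*t)]
  [0, exp(-3*t), 0]
  [0, 0, exp(-3*t)]

Strategy: write A = P · J · P⁻¹ where J is a Jordan canonical form, so e^{tA} = P · e^{tJ} · P⁻¹, and e^{tJ} can be computed block-by-block.

A has Jordan form
J =
  [-5,  0,  0]
  [ 0, -3,  0]
  [ 0,  0, -3]
(up to reordering of blocks).

Per-block formulas:
  For a 1×1 block at λ = -3: exp(t · [-3]) = [e^(-3t)].
  For a 1×1 block at λ = -5: exp(t · [-5]) = [e^(-5t)].

After assembling e^{tJ} and conjugating by P, we get:

e^{tA} =
  [exp(-5*t), -3*exp(-3*t) + 3*exp(-5*t), exp(-3*t) - exp(-5*t)]
  [0, exp(-3*t), 0]
  [0, 0, exp(-3*t)]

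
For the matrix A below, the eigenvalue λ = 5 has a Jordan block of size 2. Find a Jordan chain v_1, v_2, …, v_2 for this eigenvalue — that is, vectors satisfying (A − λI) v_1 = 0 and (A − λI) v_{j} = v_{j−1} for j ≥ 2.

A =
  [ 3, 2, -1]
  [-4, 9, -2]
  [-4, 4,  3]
A Jordan chain for λ = 5 of length 2:
v_1 = (-2, -4, -4)ᵀ
v_2 = (1, 0, 0)ᵀ

Let N = A − (5)·I. We want v_2 with N^2 v_2 = 0 but N^1 v_2 ≠ 0; then v_{j-1} := N · v_j for j = 2, …, 2.

Pick v_2 = (1, 0, 0)ᵀ.
Then v_1 = N · v_2 = (-2, -4, -4)ᵀ.

Sanity check: (A − (5)·I) v_1 = (0, 0, 0)ᵀ = 0. ✓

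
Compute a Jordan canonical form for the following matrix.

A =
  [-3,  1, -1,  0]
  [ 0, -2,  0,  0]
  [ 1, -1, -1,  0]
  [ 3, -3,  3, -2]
J_2(-2) ⊕ J_1(-2) ⊕ J_1(-2)

The characteristic polynomial is
  det(x·I − A) = x^4 + 8*x^3 + 24*x^2 + 32*x + 16 = (x + 2)^4

Eigenvalues and multiplicities (the geometric multiplicity of λ is n − rank(A − λI), which equals the number of Jordan blocks for λ):
  λ = -2: algebraic multiplicity = 4, geometric multiplicity = 3

Determining the block sizes for each eigenvalue:
  λ = -2: 3 blocks summing to 4 forces exactly one block of size 2 and the rest size 1 → block sizes [2, 1, 1]

Assembling the blocks gives a Jordan form
J =
  [-2,  1,  0,  0]
  [ 0, -2,  0,  0]
  [ 0,  0, -2,  0]
  [ 0,  0,  0, -2]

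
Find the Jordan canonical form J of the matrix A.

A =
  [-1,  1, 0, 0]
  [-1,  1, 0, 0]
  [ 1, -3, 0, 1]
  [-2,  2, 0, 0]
J_2(0) ⊕ J_2(0)

The characteristic polynomial is
  det(x·I − A) = x^4

Eigenvalues and multiplicities (the geometric multiplicity of λ is n − rank(A − λI), which equals the number of Jordan blocks for λ):
  λ = 0: algebraic multiplicity = 4, geometric multiplicity = 2

Determining the block sizes for each eigenvalue:
  λ = 0: with am = 4 and gm = 2, the partition is not yet determined (e.g. several partitions of 4 into 2 parts exist). Let N = A − (0)·I. Computing rank(N^1) = 2, rank(N^2) = 0; the number of blocks of size ≥ j is rank(N^{j−1}) − rank(N^j), giving [2, 2]. So we have 2 block(s) of size 2 → block sizes [2, 2]

Assembling the blocks gives a Jordan form
J =
  [0, 1, 0, 0]
  [0, 0, 0, 0]
  [0, 0, 0, 1]
  [0, 0, 0, 0]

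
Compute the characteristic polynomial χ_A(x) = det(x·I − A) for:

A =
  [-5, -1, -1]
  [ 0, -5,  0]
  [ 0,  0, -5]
x^3 + 15*x^2 + 75*x + 125

Expanding det(x·I − A) (e.g. by cofactor expansion or by noting that A is similar to its Jordan form J, which has the same characteristic polynomial as A) gives
  χ_A(x) = x^3 + 15*x^2 + 75*x + 125
which factors as (x + 5)^3. The eigenvalues (with algebraic multiplicities) are λ = -5 with multiplicity 3.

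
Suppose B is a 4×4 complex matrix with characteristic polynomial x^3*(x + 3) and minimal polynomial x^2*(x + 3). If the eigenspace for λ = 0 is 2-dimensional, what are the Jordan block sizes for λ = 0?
Block sizes for λ = 0: [2, 1]

Step 1 — from the characteristic polynomial, algebraic multiplicity of λ = 0 is 3. From dim ker(B − (0)·I) = 2, there are exactly 2 Jordan blocks for λ = 0.
Step 2 — from the minimal polynomial, the factor (x − 0)^2 tells us the largest block for λ = 0 has size 2.
Step 3 — with total size 3, 2 blocks, and largest block 2, the block sizes (in nonincreasing order) are [2, 1].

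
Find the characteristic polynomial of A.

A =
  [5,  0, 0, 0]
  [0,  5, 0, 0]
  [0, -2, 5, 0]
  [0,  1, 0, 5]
x^4 - 20*x^3 + 150*x^2 - 500*x + 625

Expanding det(x·I − A) (e.g. by cofactor expansion or by noting that A is similar to its Jordan form J, which has the same characteristic polynomial as A) gives
  χ_A(x) = x^4 - 20*x^3 + 150*x^2 - 500*x + 625
which factors as (x - 5)^4. The eigenvalues (with algebraic multiplicities) are λ = 5 with multiplicity 4.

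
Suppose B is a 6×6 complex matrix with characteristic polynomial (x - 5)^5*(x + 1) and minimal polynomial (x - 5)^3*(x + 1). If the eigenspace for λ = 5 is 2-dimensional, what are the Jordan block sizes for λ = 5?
Block sizes for λ = 5: [3, 2]

Step 1 — from the characteristic polynomial, algebraic multiplicity of λ = 5 is 5. From dim ker(B − (5)·I) = 2, there are exactly 2 Jordan blocks for λ = 5.
Step 2 — from the minimal polynomial, the factor (x − 5)^3 tells us the largest block for λ = 5 has size 3.
Step 3 — with total size 5, 2 blocks, and largest block 3, the block sizes (in nonincreasing order) are [3, 2].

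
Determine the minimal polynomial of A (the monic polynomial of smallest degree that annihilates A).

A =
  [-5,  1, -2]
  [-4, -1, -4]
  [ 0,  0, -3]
x^2 + 6*x + 9

The characteristic polynomial is χ_A(x) = (x + 3)^3, so the eigenvalues are known. The minimal polynomial is
  m_A(x) = Π_λ (x − λ)^{k_λ}
where k_λ is the size of the *largest* Jordan block for λ (equivalently, the smallest k with (A − λI)^k v = 0 for every generalised eigenvector v of λ).

  λ = -3: largest Jordan block has size 2, contributing (x + 3)^2

So m_A(x) = (x + 3)^2 = x^2 + 6*x + 9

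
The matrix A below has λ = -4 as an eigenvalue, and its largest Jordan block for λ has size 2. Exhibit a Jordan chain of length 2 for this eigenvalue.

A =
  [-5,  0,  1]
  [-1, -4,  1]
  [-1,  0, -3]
A Jordan chain for λ = -4 of length 2:
v_1 = (-1, -1, -1)ᵀ
v_2 = (1, 0, 0)ᵀ

Let N = A − (-4)·I. We want v_2 with N^2 v_2 = 0 but N^1 v_2 ≠ 0; then v_{j-1} := N · v_j for j = 2, …, 2.

Pick v_2 = (1, 0, 0)ᵀ.
Then v_1 = N · v_2 = (-1, -1, -1)ᵀ.

Sanity check: (A − (-4)·I) v_1 = (0, 0, 0)ᵀ = 0. ✓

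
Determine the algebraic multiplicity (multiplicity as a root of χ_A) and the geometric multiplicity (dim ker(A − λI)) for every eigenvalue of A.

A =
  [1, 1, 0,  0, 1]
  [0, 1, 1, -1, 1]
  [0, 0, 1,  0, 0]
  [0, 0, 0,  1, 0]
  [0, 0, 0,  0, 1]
λ = 1: alg = 5, geom = 3

Step 1 — factor the characteristic polynomial to read off the algebraic multiplicities:
  χ_A(x) = (x - 1)^5

Step 2 — compute geometric multiplicities via the rank-nullity identity g(λ) = n − rank(A − λI):
  rank(A − (1)·I) = 2, so dim ker(A − (1)·I) = n − 2 = 3

Summary:
  λ = 1: algebraic multiplicity = 5, geometric multiplicity = 3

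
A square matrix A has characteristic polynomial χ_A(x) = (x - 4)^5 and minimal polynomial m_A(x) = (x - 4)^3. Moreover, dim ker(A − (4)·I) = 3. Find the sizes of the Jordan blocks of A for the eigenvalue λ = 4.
Block sizes for λ = 4: [3, 1, 1]

Step 1 — from the characteristic polynomial, algebraic multiplicity of λ = 4 is 5. From dim ker(A − (4)·I) = 3, there are exactly 3 Jordan blocks for λ = 4.
Step 2 — from the minimal polynomial, the factor (x − 4)^3 tells us the largest block for λ = 4 has size 3.
Step 3 — with total size 5, 3 blocks, and largest block 3, the block sizes (in nonincreasing order) are [3, 1, 1].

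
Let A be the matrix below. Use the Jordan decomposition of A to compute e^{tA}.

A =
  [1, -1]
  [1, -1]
e^{tA} =
  [t + 1, -t]
  [t, 1 - t]

Strategy: write A = P · J · P⁻¹ where J is a Jordan canonical form, so e^{tA} = P · e^{tJ} · P⁻¹, and e^{tJ} can be computed block-by-block.

A has Jordan form
J =
  [0, 1]
  [0, 0]
(up to reordering of blocks).

Per-block formulas:
  For a 2×2 Jordan block J_2(0): exp(t · J_2(0)) = e^(0t)·(I + t·N), where N is the 2×2 nilpotent shift.

After assembling e^{tJ} and conjugating by P, we get:

e^{tA} =
  [t + 1, -t]
  [t, 1 - t]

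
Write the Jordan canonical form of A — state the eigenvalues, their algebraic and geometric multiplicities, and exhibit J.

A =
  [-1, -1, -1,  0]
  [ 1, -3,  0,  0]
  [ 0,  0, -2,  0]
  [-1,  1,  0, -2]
J_3(-2) ⊕ J_1(-2)

The characteristic polynomial is
  det(x·I − A) = x^4 + 8*x^3 + 24*x^2 + 32*x + 16 = (x + 2)^4

Eigenvalues and multiplicities (the geometric multiplicity of λ is n − rank(A − λI), which equals the number of Jordan blocks for λ):
  λ = -2: algebraic multiplicity = 4, geometric multiplicity = 2

Determining the block sizes for each eigenvalue:
  λ = -2: with am = 4 and gm = 2, the partition is not yet determined (e.g. several partitions of 4 into 2 parts exist). Let N = A − (-2)·I. Computing rank(N^1) = 2, rank(N^2) = 1, rank(N^3) = 0; the number of blocks of size ≥ j is rank(N^{j−1}) − rank(N^j), giving [2, 1, 1]. So we have 1 block(s) of size 3, 1 block(s) of size 1 → block sizes [3, 1]

Assembling the blocks gives a Jordan form
J =
  [-2,  1,  0,  0]
  [ 0, -2,  1,  0]
  [ 0,  0, -2,  0]
  [ 0,  0,  0, -2]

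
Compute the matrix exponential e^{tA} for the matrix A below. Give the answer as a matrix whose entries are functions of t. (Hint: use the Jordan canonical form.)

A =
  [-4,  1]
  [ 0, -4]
e^{tA} =
  [exp(-4*t), t*exp(-4*t)]
  [0, exp(-4*t)]

Strategy: write A = P · J · P⁻¹ where J is a Jordan canonical form, so e^{tA} = P · e^{tJ} · P⁻¹, and e^{tJ} can be computed block-by-block.

A has Jordan form
J =
  [-4,  1]
  [ 0, -4]
(up to reordering of blocks).

Per-block formulas:
  For a 2×2 Jordan block J_2(-4): exp(t · J_2(-4)) = e^(-4t)·(I + t·N), where N is the 2×2 nilpotent shift.

After assembling e^{tJ} and conjugating by P, we get:

e^{tA} =
  [exp(-4*t), t*exp(-4*t)]
  [0, exp(-4*t)]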